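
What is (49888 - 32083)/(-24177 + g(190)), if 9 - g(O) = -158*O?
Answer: 17805/5852 ≈ 3.0425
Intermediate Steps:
g(O) = 9 + 158*O (g(O) = 9 - (-158)*O = 9 + 158*O)
(49888 - 32083)/(-24177 + g(190)) = (49888 - 32083)/(-24177 + (9 + 158*190)) = 17805/(-24177 + (9 + 30020)) = 17805/(-24177 + 30029) = 17805/5852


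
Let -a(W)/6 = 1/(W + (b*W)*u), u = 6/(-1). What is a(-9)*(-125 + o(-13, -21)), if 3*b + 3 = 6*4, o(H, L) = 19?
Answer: 212/123 ≈ 1.7236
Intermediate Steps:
u = -6 (u = 6*(-1) = -6)
b = 7 (b = -1 + (6*4)/3 = -1 + (1/3)*24 = -1 + 8 = 7)
a(W) = 6/(41*W) (a(W) = -6/(W + (7*W)*(-6)) = -6/(W - 42*W) = -6*(-1/(41*W)) = -(-6)/(41*W) = 6/(41*W))
a(-9)*(-125 + o(-13, -21)) = ((6/41)/(-9))*(-125 + 19) = ((6/41)*(-1/9))*(-106) = -2/123*(-106) = 212/123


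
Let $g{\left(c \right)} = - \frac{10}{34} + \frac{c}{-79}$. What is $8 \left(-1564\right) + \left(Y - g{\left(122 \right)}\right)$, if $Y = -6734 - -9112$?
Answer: $- \frac{13607493}{1343} \approx -10132.0$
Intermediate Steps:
$g{\left(c \right)} = - \frac{5}{17} - \frac{c}{79}$ ($g{\left(c \right)} = \left(-10\right) \frac{1}{34} + c \left(- \frac{1}{79}\right) = - \frac{5}{17} - \frac{c}{79}$)
$Y = 2378$ ($Y = -6734 + 9112 = 2378$)
$8 \left(-1564\right) + \left(Y - g{\left(122 \right)}\right) = 8 \left(-1564\right) + \left(2378 - \left(- \frac{5}{17} - \frac{122}{79}\right)\right) = -12512 + \left(2378 - \left(- \frac{5}{17} - \frac{122}{79}\right)\right) = -12512 + \left(2378 - - \frac{2469}{1343}\right) = -12512 + \left(2378 + \frac{2469}{1343}\right) = -12512 + \frac{3196123}{1343} = - \frac{13607493}{1343}$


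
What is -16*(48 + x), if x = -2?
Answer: -736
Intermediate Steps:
-16*(48 + x) = -16*(48 - 2) = -16*46 = -736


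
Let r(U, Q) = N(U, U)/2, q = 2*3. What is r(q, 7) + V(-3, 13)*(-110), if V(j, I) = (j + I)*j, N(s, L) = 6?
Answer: 3303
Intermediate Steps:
q = 6
V(j, I) = j*(I + j) (V(j, I) = (I + j)*j = j*(I + j))
r(U, Q) = 3 (r(U, Q) = 6/2 = 6*(1/2) = 3)
r(q, 7) + V(-3, 13)*(-110) = 3 - 3*(13 - 3)*(-110) = 3 - 3*10*(-110) = 3 - 30*(-110) = 3 + 3300 = 3303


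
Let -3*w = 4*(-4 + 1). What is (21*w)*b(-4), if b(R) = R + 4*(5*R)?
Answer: -7056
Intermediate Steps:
w = 4 (w = -4*(-4 + 1)/3 = -4*(-3)/3 = -1/3*(-12) = 4)
b(R) = 21*R (b(R) = R + 20*R = 21*R)
(21*w)*b(-4) = (21*4)*(21*(-4)) = 84*(-84) = -7056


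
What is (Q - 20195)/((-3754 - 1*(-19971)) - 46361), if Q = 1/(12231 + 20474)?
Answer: 110079579/164309920 ≈ 0.66995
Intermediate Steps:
Q = 1/32705 ≈ 3.0576e-5
(Q - 20195)/((-3754 - 1*(-19971)) - 46361) = (1/32705 - 20195)/((-3754 - 1*(-19971)) - 46361) = -660477474/(32705*((-3754 + 19971) - 46361)) = -660477474/(32705*(16217 - 46361)) = -660477474/32705/(-30144) = -660477474/32705*(-1/30144) = 110079579/164309920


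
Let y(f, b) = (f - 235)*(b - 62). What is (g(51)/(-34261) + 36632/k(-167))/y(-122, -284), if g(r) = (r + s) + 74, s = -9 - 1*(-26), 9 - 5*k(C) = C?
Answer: 784402471/93103719324 ≈ 0.0084250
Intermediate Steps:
k(C) = 9/5 - C/5
s = 17 (s = -9 + 26 = 17)
g(r) = 91 + r (g(r) = (r + 17) + 74 = (17 + r) + 74 = 91 + r)
y(f, b) = (-235 + f)*(-62 + b)
(g(51)/(-34261) + 36632/k(-167))/y(-122, -284) = ((91 + 51)/(-34261) + 36632/(9/5 - ⅕*(-167)))/(14570 - 235*(-284) - 62*(-122) - 284*(-122)) = (142*(-1/34261) + 36632/(9/5 + 167/5))/(14570 + 66740 + 7564 + 34648) = (-142/34261 + 36632/(176/5))/123522 = (-142/34261 + 36632*(5/176))*(1/123522) = (-142/34261 + 22895/22)*(1/123522) = (784402471/753742)*(1/123522) = 784402471/93103719324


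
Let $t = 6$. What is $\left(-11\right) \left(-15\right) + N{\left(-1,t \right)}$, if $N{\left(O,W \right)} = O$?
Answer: $164$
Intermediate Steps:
$\left(-11\right) \left(-15\right) + N{\left(-1,t \right)} = \left(-11\right) \left(-15\right) - 1 = 165 - 1 = 164$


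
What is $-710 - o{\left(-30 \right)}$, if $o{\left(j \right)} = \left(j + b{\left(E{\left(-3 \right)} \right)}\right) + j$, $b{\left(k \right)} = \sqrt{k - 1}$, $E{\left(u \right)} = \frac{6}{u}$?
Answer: $-650 - i \sqrt{3} \approx -650.0 - 1.732 i$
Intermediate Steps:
$b{\left(k \right)} = \sqrt{-1 + k}$
$o{\left(j \right)} = 2 j + i \sqrt{3}$ ($o{\left(j \right)} = \left(j + \sqrt{-1 + \frac{6}{-3}}\right) + j = \left(j + \sqrt{-1 + 6 \left(- \frac{1}{3}\right)}\right) + j = \left(j + \sqrt{-1 - 2}\right) + j = \left(j + \sqrt{-3}\right) + j = \left(j + i \sqrt{3}\right) + j = 2 j + i \sqrt{3}$)
$-710 - o{\left(-30 \right)} = -710 - \left(2 \left(-30\right) + i \sqrt{3}\right) = -710 - \left(-60 + i \sqrt{3}\right) = -710 + \left(60 - i \sqrt{3}\right) = -650 - i \sqrt{3}$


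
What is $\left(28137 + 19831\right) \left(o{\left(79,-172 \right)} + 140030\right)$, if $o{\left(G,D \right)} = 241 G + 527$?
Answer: $7655500928$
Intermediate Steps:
$o{\left(G,D \right)} = 527 + 241 G$
$\left(28137 + 19831\right) \left(o{\left(79,-172 \right)} + 140030\right) = \left(28137 + 19831\right) \left(\left(527 + 241 \cdot 79\right) + 140030\right) = 47968 \left(\left(527 + 19039\right) + 140030\right) = 47968 \left(19566 + 140030\right) = 47968 \cdot 159596 = 7655500928$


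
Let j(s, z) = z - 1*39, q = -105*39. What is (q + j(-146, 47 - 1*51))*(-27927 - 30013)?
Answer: 239755720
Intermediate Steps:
q = -4095
j(s, z) = -39 + z (j(s, z) = z - 39 = -39 + z)
(q + j(-146, 47 - 1*51))*(-27927 - 30013) = (-4095 + (-39 + (47 - 1*51)))*(-27927 - 30013) = (-4095 + (-39 + (47 - 51)))*(-57940) = (-4095 + (-39 - 4))*(-57940) = (-4095 - 43)*(-57940) = -4138*(-57940) = 239755720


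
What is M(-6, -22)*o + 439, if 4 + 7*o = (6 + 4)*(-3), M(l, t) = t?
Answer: 3821/7 ≈ 545.86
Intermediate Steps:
o = -34/7 (o = -4/7 + ((6 + 4)*(-3))/7 = -4/7 + (10*(-3))/7 = -4/7 + (⅐)*(-30) = -4/7 - 30/7 = -34/7 ≈ -4.8571)
M(-6, -22)*o + 439 = -22*(-34/7) + 439 = 748/7 + 439 = 3821/7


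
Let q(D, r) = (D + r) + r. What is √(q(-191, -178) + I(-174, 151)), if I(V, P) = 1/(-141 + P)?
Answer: I*√54690/10 ≈ 23.386*I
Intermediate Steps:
q(D, r) = D + 2*r
√(q(-191, -178) + I(-174, 151)) = √((-191 + 2*(-178)) + 1/(-141 + 151)) = √((-191 - 356) + 1/10) = √(-547 + ⅒) = √(-5469/10) = I*√54690/10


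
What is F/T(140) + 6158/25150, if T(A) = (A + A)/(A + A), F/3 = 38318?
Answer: 1445549629/12575 ≈ 1.1495e+5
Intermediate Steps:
F = 114954 (F = 3*38318 = 114954)
T(A) = 1 (T(A) = (2*A)/((2*A)) = (2*A)*(1/(2*A)) = 1)
F/T(140) + 6158/25150 = 114954/1 + 6158/25150 = 114954*1 + 6158*(1/25150) = 114954 + 3079/12575 = 1445549629/12575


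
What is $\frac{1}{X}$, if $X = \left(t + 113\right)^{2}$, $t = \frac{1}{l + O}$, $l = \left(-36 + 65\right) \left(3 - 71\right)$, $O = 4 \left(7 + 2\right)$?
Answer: $\frac{3748096}{47859000289} \approx 7.8315 \cdot 10^{-5}$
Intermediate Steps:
$O = 36$ ($O = 4 \cdot 9 = 36$)
$l = -1972$ ($l = 29 \left(-68\right) = -1972$)
$t = - \frac{1}{1936}$ ($t = \frac{1}{-1972 + 36} = \frac{1}{-1936} = - \frac{1}{1936} \approx -0.00051653$)
$X = \frac{47859000289}{3748096}$ ($X = \left(- \frac{1}{1936} + 113\right)^{2} = \left(\frac{218767}{1936}\right)^{2} = \frac{47859000289}{3748096} \approx 12769.0$)
$\frac{1}{X} = \frac{1}{\frac{47859000289}{3748096}} = \frac{3748096}{47859000289}$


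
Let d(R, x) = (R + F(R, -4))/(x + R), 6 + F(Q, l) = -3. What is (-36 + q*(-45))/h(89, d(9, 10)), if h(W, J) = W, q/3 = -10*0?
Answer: -36/89 ≈ -0.40449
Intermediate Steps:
F(Q, l) = -9 (F(Q, l) = -6 - 3 = -9)
q = 0 (q = 3*(-10*0) = 3*0 = 0)
d(R, x) = (-9 + R)/(R + x) (d(R, x) = (R - 9)/(x + R) = (-9 + R)/(R + x))
(-36 + q*(-45))/h(89, d(9, 10)) = (-36 + 0*(-45))/89 = (-36 + 0)*(1/89) = -36*1/89 = -36/89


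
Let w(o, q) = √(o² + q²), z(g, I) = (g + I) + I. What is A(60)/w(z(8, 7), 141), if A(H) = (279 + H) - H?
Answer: 279*√20365/20365 ≈ 1.9551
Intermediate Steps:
z(g, I) = g + 2*I (z(g, I) = (I + g) + I = g + 2*I)
A(H) = 279
A(60)/w(z(8, 7), 141) = 279/(√((8 + 2*7)² + 141²)) = 279/(√((8 + 14)² + 19881)) = 279/(√(22² + 19881)) = 279/(√(484 + 19881)) = 279/(√20365) = 279*(√20365/20365) = 279*√20365/20365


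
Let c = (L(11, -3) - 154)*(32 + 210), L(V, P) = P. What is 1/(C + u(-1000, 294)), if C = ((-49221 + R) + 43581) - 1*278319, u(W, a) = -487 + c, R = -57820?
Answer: -1/380260 ≈ -2.6298e-6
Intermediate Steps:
c = -37994 (c = (-3 - 154)*(32 + 210) = -157*242 = -37994)
u(W, a) = -38481 (u(W, a) = -487 - 37994 = -38481)
C = -341779 (C = ((-49221 - 57820) + 43581) - 1*278319 = (-107041 + 43581) - 278319 = -63460 - 278319 = -341779)
1/(C + u(-1000, 294)) = 1/(-341779 - 38481) = 1/(-380260) = -1/380260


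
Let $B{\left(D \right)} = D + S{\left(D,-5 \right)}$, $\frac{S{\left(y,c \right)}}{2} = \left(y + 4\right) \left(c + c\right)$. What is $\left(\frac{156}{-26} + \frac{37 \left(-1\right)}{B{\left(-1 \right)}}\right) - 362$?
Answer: $- \frac{22411}{61} \approx -367.39$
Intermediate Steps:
$S{\left(y,c \right)} = 4 c \left(4 + y\right)$ ($S{\left(y,c \right)} = 2 \left(y + 4\right) \left(c + c\right) = 2 \left(4 + y\right) 2 c = 2 \cdot 2 c \left(4 + y\right) = 4 c \left(4 + y\right)$)
$B{\left(D \right)} = -80 - 19 D$ ($B{\left(D \right)} = D + 4 \left(-5\right) \left(4 + D\right) = D - \left(80 + 20 D\right) = -80 - 19 D$)
$\left(\frac{156}{-26} + \frac{37 \left(-1\right)}{B{\left(-1 \right)}}\right) - 362 = \left(\frac{156}{-26} + \frac{37 \left(-1\right)}{-80 - -19}\right) - 362 = \left(156 \left(- \frac{1}{26}\right) - \frac{37}{-80 + 19}\right) - 362 = \left(-6 - \frac{37}{-61}\right) - 362 = \left(-6 - - \frac{37}{61}\right) - 362 = \left(-6 + \frac{37}{61}\right) - 362 = - \frac{329}{61} - 362 = - \frac{22411}{61}$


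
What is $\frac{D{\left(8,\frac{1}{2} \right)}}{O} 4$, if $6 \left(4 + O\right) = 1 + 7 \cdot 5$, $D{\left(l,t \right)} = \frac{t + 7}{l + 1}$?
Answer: $\frac{5}{3} \approx 1.6667$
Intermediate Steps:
$D{\left(l,t \right)} = \frac{7 + t}{1 + l}$
$O = 2$ ($O = -4 + \frac{1 + 7 \cdot 5}{6} = -4 + \frac{1 + 35}{6} = -4 + \frac{1}{6} \cdot 36 = -4 + 6 = 2$)
$\frac{D{\left(8,\frac{1}{2} \right)}}{O} 4 = \frac{\frac{1}{1 + 8} \left(7 + \frac{1}{2}\right)}{2} \cdot 4 = \frac{7 + \frac{1}{2}}{9} \cdot \frac{1}{2} \cdot 4 = \frac{1}{9} \cdot \frac{15}{2} \cdot \frac{1}{2} \cdot 4 = \frac{5}{6} \cdot \frac{1}{2} \cdot 4 = \frac{5}{12} \cdot 4 = \frac{5}{3}$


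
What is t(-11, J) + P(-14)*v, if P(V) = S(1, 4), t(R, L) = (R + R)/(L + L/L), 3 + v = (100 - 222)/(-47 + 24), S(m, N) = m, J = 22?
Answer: 31/23 ≈ 1.3478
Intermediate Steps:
v = 53/23 (v = -3 + (100 - 222)/(-47 + 24) = -3 - 122/(-23) = -3 - 122*(-1/23) = -3 + 122/23 = 53/23 ≈ 2.3043)
t(R, L) = 2*R/(1 + L) (t(R, L) = (2*R)/(L + 1) = (2*R)/(1 + L) = 2*R/(1 + L))
P(V) = 1
t(-11, J) + P(-14)*v = 2*(-11)/(1 + 22) + 1*(53/23) = 2*(-11)/23 + 53/23 = 2*(-11)*(1/23) + 53/23 = -22/23 + 53/23 = 31/23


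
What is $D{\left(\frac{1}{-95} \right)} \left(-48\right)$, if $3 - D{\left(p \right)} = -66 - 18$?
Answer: $-4176$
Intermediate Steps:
$D{\left(p \right)} = 87$ ($D{\left(p \right)} = 3 - \left(-66 - 18\right) = 3 - -84 = 3 + 84 = 87$)
$D{\left(\frac{1}{-95} \right)} \left(-48\right) = 87 \left(-48\right) = -4176$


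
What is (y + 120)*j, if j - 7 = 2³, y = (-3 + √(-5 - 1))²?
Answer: 1845 - 90*I*√6 ≈ 1845.0 - 220.45*I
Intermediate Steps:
y = (-3 + I*√6)² (y = (-3 + √(-6))² = (-3 + I*√6)² ≈ 3.0 - 14.697*I)
j = 15 (j = 7 + 2³ = 7 + 8 = 15)
(y + 120)*j = ((3 - I*√6)² + 120)*15 = (120 + (3 - I*√6)²)*15 = 1800 + 15*(3 - I*√6)²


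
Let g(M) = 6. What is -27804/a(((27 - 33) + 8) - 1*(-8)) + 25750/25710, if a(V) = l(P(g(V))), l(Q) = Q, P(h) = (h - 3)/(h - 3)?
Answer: -71481509/2571 ≈ -27803.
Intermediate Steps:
P(h) = 1 (P(h) = (-3 + h)/(-3 + h) = 1)
a(V) = 1
-27804/a(((27 - 33) + 8) - 1*(-8)) + 25750/25710 = -27804/1 + 25750/25710 = -27804*1 + 25750*(1/25710) = -27804 + 2575/2571 = -71481509/2571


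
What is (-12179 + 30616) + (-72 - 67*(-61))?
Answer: 22452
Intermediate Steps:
(-12179 + 30616) + (-72 - 67*(-61)) = 18437 + (-72 + 4087) = 18437 + 4015 = 22452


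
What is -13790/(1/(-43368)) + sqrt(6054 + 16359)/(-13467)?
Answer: 598044720 - sqrt(22413)/13467 ≈ 5.9804e+8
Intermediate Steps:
-13790/(1/(-43368)) + sqrt(6054 + 16359)/(-13467) = -13790/(-1/43368) + sqrt(22413)*(-1/13467) = -13790*(-43368) - sqrt(22413)/13467 = 598044720 - sqrt(22413)/13467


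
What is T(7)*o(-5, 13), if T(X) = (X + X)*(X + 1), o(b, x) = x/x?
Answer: 112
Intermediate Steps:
o(b, x) = 1
T(X) = 2*X*(1 + X) (T(X) = (2*X)*(1 + X) = 2*X*(1 + X))
T(7)*o(-5, 13) = (2*7*(1 + 7))*1 = (2*7*8)*1 = 112*1 = 112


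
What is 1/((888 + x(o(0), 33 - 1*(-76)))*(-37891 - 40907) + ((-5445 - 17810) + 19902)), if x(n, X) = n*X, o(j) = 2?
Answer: -1/87153941 ≈ -1.1474e-8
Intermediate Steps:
x(n, X) = X*n
1/((888 + x(o(0), 33 - 1*(-76)))*(-37891 - 40907) + ((-5445 - 17810) + 19902)) = 1/((888 + (33 - 1*(-76))*2)*(-37891 - 40907) + ((-5445 - 17810) + 19902)) = 1/((888 + (33 + 76)*2)*(-78798) + (-23255 + 19902)) = 1/((888 + 109*2)*(-78798) - 3353) = 1/((888 + 218)*(-78798) - 3353) = 1/(1106*(-78798) - 3353) = 1/(-87150588 - 3353) = 1/(-87153941) = -1/87153941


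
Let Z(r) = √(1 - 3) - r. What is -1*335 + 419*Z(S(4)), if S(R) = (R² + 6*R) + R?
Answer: -18771 + 419*I*√2 ≈ -18771.0 + 592.56*I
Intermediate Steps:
S(R) = R² + 7*R
Z(r) = -r + I*√2 (Z(r) = √(-2) - r = I*√2 - r = -r + I*√2)
-1*335 + 419*Z(S(4)) = -1*335 + 419*(-4*(7 + 4) + I*√2) = -335 + 419*(-4*11 + I*√2) = -335 + 419*(-1*44 + I*√2) = -335 + 419*(-44 + I*√2) = -335 + (-18436 + 419*I*√2) = -18771 + 419*I*√2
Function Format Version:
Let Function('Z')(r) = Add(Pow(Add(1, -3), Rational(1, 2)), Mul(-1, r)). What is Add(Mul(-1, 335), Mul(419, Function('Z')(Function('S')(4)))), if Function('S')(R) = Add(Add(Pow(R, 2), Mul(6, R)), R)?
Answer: Add(-18771, Mul(419, I, Pow(2, Rational(1, 2)))) ≈ Add(-18771., Mul(592.56, I))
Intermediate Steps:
Function('S')(R) = Add(Pow(R, 2), Mul(7, R))
Function('Z')(r) = Add(Mul(-1, r), Mul(I, Pow(2, Rational(1, 2)))) (Function('Z')(r) = Add(Pow(-2, Rational(1, 2)), Mul(-1, r)) = Add(Mul(I, Pow(2, Rational(1, 2))), Mul(-1, r)) = Add(Mul(-1, r), Mul(I, Pow(2, Rational(1, 2)))))
Add(Mul(-1, 335), Mul(419, Function('Z')(Function('S')(4)))) = Add(Mul(-1, 335), Mul(419, Add(Mul(-1, Mul(4, Add(7, 4))), Mul(I, Pow(2, Rational(1, 2)))))) = Add(-335, Mul(419, Add(Mul(-1, Mul(4, 11)), Mul(I, Pow(2, Rational(1, 2)))))) = Add(-335, Mul(419, Add(Mul(-1, 44), Mul(I, Pow(2, Rational(1, 2)))))) = Add(-335, Mul(419, Add(-44, Mul(I, Pow(2, Rational(1, 2)))))) = Add(-335, Add(-18436, Mul(419, I, Pow(2, Rational(1, 2))))) = Add(-18771, Mul(419, I, Pow(2, Rational(1, 2))))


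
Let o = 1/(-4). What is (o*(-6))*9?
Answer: 27/2 ≈ 13.500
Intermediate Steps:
o = -¼ ≈ -0.25000
(o*(-6))*9 = -¼*(-6)*9 = (3/2)*9 = 27/2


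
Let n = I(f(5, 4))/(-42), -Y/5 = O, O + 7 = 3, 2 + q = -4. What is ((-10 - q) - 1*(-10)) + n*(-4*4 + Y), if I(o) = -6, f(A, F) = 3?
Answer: 46/7 ≈ 6.5714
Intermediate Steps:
q = -6 (q = -2 - 4 = -6)
O = -4 (O = -7 + 3 = -4)
Y = 20 (Y = -5*(-4) = 20)
n = ⅐ (n = -6/(-42) = -6*(-1/42) = ⅐ ≈ 0.14286)
((-10 - q) - 1*(-10)) + n*(-4*4 + Y) = ((-10 - 1*(-6)) - 1*(-10)) + (-4*4 + 20)/7 = ((-10 + 6) + 10) + (-16 + 20)/7 = (-4 + 10) + (⅐)*4 = 6 + 4/7 = 46/7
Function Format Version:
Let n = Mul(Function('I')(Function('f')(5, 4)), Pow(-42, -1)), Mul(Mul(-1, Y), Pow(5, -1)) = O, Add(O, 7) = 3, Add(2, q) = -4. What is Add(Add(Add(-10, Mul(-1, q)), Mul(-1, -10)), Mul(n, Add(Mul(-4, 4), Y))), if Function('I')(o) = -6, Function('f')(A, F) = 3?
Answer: Rational(46, 7) ≈ 6.5714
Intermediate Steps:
q = -6 (q = Add(-2, -4) = -6)
O = -4 (O = Add(-7, 3) = -4)
Y = 20 (Y = Mul(-5, -4) = 20)
n = Rational(1, 7) (n = Mul(-6, Pow(-42, -1)) = Mul(-6, Rational(-1, 42)) = Rational(1, 7) ≈ 0.14286)
Add(Add(Add(-10, Mul(-1, q)), Mul(-1, -10)), Mul(n, Add(Mul(-4, 4), Y))) = Add(Add(Add(-10, Mul(-1, -6)), Mul(-1, -10)), Mul(Rational(1, 7), Add(Mul(-4, 4), 20))) = Add(Add(Add(-10, 6), 10), Mul(Rational(1, 7), Add(-16, 20))) = Add(Add(-4, 10), Mul(Rational(1, 7), 4)) = Add(6, Rational(4, 7)) = Rational(46, 7)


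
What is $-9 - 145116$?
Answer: $-145125$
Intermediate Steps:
$-9 - 145116 = -145125$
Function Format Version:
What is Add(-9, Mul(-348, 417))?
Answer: -145125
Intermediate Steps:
Add(-9, Mul(-348, 417)) = Add(-9, -145116) = -145125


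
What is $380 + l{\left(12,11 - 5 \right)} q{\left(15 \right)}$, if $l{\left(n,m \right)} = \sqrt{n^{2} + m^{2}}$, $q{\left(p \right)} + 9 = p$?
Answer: $380 + 36 \sqrt{5} \approx 460.5$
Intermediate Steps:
$q{\left(p \right)} = -9 + p$
$l{\left(n,m \right)} = \sqrt{m^{2} + n^{2}}$
$380 + l{\left(12,11 - 5 \right)} q{\left(15 \right)} = 380 + \sqrt{\left(11 - 5\right)^{2} + 12^{2}} \left(-9 + 15\right) = 380 + \sqrt{\left(11 - 5\right)^{2} + 144} \cdot 6 = 380 + \sqrt{6^{2} + 144} \cdot 6 = 380 + \sqrt{36 + 144} \cdot 6 = 380 + \sqrt{180} \cdot 6 = 380 + 6 \sqrt{5} \cdot 6 = 380 + 36 \sqrt{5}$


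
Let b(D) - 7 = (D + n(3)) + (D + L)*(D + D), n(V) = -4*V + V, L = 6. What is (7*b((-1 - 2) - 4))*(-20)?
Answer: -700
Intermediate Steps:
n(V) = -3*V
b(D) = -2 + D + 2*D*(6 + D) (b(D) = 7 + ((D - 3*3) + (D + 6)*(D + D)) = 7 + ((D - 9) + (6 + D)*(2*D)) = 7 + ((-9 + D) + 2*D*(6 + D)) = 7 + (-9 + D + 2*D*(6 + D)) = -2 + D + 2*D*(6 + D))
(7*b((-1 - 2) - 4))*(-20) = (7*(-2 + 2*((-1 - 2) - 4)² + 13*((-1 - 2) - 4)))*(-20) = (7*(-2 + 2*(-3 - 4)² + 13*(-3 - 4)))*(-20) = (7*(-2 + 2*(-7)² + 13*(-7)))*(-20) = (7*(-2 + 2*49 - 91))*(-20) = (7*(-2 + 98 - 91))*(-20) = (7*5)*(-20) = 35*(-20) = -700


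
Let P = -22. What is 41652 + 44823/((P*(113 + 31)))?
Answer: 43969571/1056 ≈ 41638.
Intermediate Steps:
41652 + 44823/((P*(113 + 31))) = 41652 + 44823/((-22*(113 + 31))) = 41652 + 44823/((-22*144)) = 41652 + 44823/(-3168) = 41652 + 44823*(-1/3168) = 41652 - 14941/1056 = 43969571/1056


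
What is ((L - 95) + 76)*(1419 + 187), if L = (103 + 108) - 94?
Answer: 157388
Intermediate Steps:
L = 117 (L = 211 - 94 = 117)
((L - 95) + 76)*(1419 + 187) = ((117 - 95) + 76)*(1419 + 187) = (22 + 76)*1606 = 98*1606 = 157388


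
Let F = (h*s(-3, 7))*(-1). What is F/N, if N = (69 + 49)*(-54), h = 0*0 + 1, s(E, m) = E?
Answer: -1/2124 ≈ -0.00047081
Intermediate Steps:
h = 1 (h = 0 + 1 = 1)
F = 3 (F = (1*(-3))*(-1) = -3*(-1) = 3)
N = -6372 (N = 118*(-54) = -6372)
F/N = 3/(-6372) = 3*(-1/6372) = -1/2124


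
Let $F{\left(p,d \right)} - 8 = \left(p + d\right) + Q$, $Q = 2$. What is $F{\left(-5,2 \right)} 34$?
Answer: $238$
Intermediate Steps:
$F{\left(p,d \right)} = 10 + d + p$ ($F{\left(p,d \right)} = 8 + \left(\left(p + d\right) + 2\right) = 8 + \left(\left(d + p\right) + 2\right) = 8 + \left(2 + d + p\right) = 10 + d + p$)
$F{\left(-5,2 \right)} 34 = \left(10 + 2 - 5\right) 34 = 7 \cdot 34 = 238$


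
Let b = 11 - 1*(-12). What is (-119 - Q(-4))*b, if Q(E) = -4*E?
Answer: -3105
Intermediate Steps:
b = 23 (b = 11 + 12 = 23)
(-119 - Q(-4))*b = (-119 - (-4)*(-4))*23 = (-119 - 1*16)*23 = (-119 - 16)*23 = -135*23 = -3105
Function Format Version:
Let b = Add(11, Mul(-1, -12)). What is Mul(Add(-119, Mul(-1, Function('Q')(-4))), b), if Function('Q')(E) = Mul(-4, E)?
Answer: -3105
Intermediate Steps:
b = 23 (b = Add(11, 12) = 23)
Mul(Add(-119, Mul(-1, Function('Q')(-4))), b) = Mul(Add(-119, Mul(-1, Mul(-4, -4))), 23) = Mul(Add(-119, Mul(-1, 16)), 23) = Mul(Add(-119, -16), 23) = Mul(-135, 23) = -3105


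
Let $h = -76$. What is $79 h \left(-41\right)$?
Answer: $246164$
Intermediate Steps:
$79 h \left(-41\right) = 79 \left(-76\right) \left(-41\right) = \left(-6004\right) \left(-41\right) = 246164$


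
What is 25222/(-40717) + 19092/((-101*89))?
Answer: -1004089522/366005113 ≈ -2.7434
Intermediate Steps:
25222/(-40717) + 19092/((-101*89)) = 25222*(-1/40717) + 19092/(-8989) = -25222/40717 + 19092*(-1/8989) = -25222/40717 - 19092/8989 = -1004089522/366005113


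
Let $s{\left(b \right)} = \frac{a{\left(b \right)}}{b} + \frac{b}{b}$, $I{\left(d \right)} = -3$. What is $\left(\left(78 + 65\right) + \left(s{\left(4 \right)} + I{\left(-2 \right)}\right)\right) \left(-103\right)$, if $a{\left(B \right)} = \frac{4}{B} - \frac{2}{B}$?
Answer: $- \frac{116287}{8} \approx -14536.0$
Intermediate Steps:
$a{\left(B \right)} = \frac{2}{B}$
$s{\left(b \right)} = 1 + \frac{2}{b^{2}}$ ($s{\left(b \right)} = \frac{2 \frac{1}{b}}{b} + \frac{b}{b} = \frac{2}{b^{2}} + 1 = 1 + \frac{2}{b^{2}}$)
$\left(\left(78 + 65\right) + \left(s{\left(4 \right)} + I{\left(-2 \right)}\right)\right) \left(-103\right) = \left(\left(78 + 65\right) - \left(2 - \frac{1}{8}\right)\right) \left(-103\right) = \left(143 + \left(\left(1 + 2 \cdot \frac{1}{16}\right) - 3\right)\right) \left(-103\right) = \left(143 + \left(\left(1 + \frac{1}{8}\right) - 3\right)\right) \left(-103\right) = \left(143 + \left(\frac{9}{8} - 3\right)\right) \left(-103\right) = \left(143 - \frac{15}{8}\right) \left(-103\right) = \frac{1129}{8} \left(-103\right) = - \frac{116287}{8}$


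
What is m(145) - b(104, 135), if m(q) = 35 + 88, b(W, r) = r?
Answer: -12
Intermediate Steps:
m(q) = 123
m(145) - b(104, 135) = 123 - 1*135 = 123 - 135 = -12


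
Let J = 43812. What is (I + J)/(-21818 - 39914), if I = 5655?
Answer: -4497/5612 ≈ -0.80132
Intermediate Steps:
(I + J)/(-21818 - 39914) = (5655 + 43812)/(-21818 - 39914) = 49467/(-61732) = 49467*(-1/61732) = -4497/5612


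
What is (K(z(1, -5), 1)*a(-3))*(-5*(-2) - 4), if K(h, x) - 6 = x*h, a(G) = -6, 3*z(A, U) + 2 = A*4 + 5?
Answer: -300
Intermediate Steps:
z(A, U) = 1 + 4*A/3 (z(A, U) = -⅔ + (A*4 + 5)/3 = -⅔ + (4*A + 5)/3 = -⅔ + (5 + 4*A)/3 = -⅔ + (5/3 + 4*A/3) = 1 + 4*A/3)
K(h, x) = 6 + h*x (K(h, x) = 6 + x*h = 6 + h*x)
(K(z(1, -5), 1)*a(-3))*(-5*(-2) - 4) = ((6 + (1 + (4/3)*1)*1)*(-6))*(-5*(-2) - 4) = ((6 + (1 + 4/3)*1)*(-6))*(10 - 4) = ((6 + (7/3)*1)*(-6))*6 = ((6 + 7/3)*(-6))*6 = ((25/3)*(-6))*6 = -50*6 = -300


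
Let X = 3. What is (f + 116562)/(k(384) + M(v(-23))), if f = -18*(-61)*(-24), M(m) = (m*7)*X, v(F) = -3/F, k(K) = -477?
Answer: -345805/1818 ≈ -190.21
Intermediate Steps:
M(m) = 21*m (M(m) = (m*7)*3 = (7*m)*3 = 21*m)
f = -26352 (f = 1098*(-24) = -26352)
(f + 116562)/(k(384) + M(v(-23))) = (-26352 + 116562)/(-477 + 21*(-3/(-23))) = 90210/(-477 + 21*(-3*(-1/23))) = 90210/(-477 + 21*(3/23)) = 90210/(-477 + 63/23) = 90210/(-10908/23) = 90210*(-23/10908) = -345805/1818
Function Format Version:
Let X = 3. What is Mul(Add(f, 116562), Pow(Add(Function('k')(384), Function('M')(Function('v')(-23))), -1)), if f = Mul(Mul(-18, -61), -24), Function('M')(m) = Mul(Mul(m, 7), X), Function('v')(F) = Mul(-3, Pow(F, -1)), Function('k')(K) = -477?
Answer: Rational(-345805, 1818) ≈ -190.21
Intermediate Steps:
Function('M')(m) = Mul(21, m) (Function('M')(m) = Mul(Mul(m, 7), 3) = Mul(Mul(7, m), 3) = Mul(21, m))
f = -26352 (f = Mul(1098, -24) = -26352)
Mul(Add(f, 116562), Pow(Add(Function('k')(384), Function('M')(Function('v')(-23))), -1)) = Mul(Add(-26352, 116562), Pow(Add(-477, Mul(21, Mul(-3, Pow(-23, -1)))), -1)) = Mul(90210, Pow(Add(-477, Mul(21, Mul(-3, Rational(-1, 23)))), -1)) = Mul(90210, Pow(Add(-477, Mul(21, Rational(3, 23))), -1)) = Mul(90210, Pow(Add(-477, Rational(63, 23)), -1)) = Mul(90210, Pow(Rational(-10908, 23), -1)) = Mul(90210, Rational(-23, 10908)) = Rational(-345805, 1818)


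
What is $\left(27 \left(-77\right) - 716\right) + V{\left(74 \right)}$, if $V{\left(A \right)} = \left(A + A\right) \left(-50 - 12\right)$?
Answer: $-11971$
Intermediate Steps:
$V{\left(A \right)} = - 124 A$ ($V{\left(A \right)} = 2 A \left(-62\right) = - 124 A$)
$\left(27 \left(-77\right) - 716\right) + V{\left(74 \right)} = \left(27 \left(-77\right) - 716\right) - 9176 = \left(-2079 - 716\right) - 9176 = -2795 - 9176 = -11971$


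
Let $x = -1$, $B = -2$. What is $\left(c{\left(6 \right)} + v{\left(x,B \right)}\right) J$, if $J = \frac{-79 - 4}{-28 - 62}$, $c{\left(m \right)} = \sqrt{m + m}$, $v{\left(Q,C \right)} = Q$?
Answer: $- \frac{83}{90} + \frac{83 \sqrt{3}}{45} \approx 2.2724$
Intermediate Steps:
$c{\left(m \right)} = \sqrt{2} \sqrt{m}$ ($c{\left(m \right)} = \sqrt{2 m} = \sqrt{2} \sqrt{m}$)
$J = \frac{83}{90}$ ($J = - \frac{83}{-90} = \left(-83\right) \left(- \frac{1}{90}\right) = \frac{83}{90} \approx 0.92222$)
$\left(c{\left(6 \right)} + v{\left(x,B \right)}\right) J = \left(\sqrt{2} \sqrt{6} - 1\right) \frac{83}{90} = \left(2 \sqrt{3} - 1\right) \frac{83}{90} = \left(-1 + 2 \sqrt{3}\right) \frac{83}{90} = - \frac{83}{90} + \frac{83 \sqrt{3}}{45}$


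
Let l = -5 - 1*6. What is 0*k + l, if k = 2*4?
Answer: -11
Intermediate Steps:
l = -11 (l = -5 - 6 = -11)
k = 8
0*k + l = 0*8 - 11 = 0 - 11 = -11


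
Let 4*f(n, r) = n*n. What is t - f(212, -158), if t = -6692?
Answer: -17928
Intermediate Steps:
f(n, r) = n²/4 (f(n, r) = (n*n)/4 = n²/4)
t - f(212, -158) = -6692 - 212²/4 = -6692 - 44944/4 = -6692 - 1*11236 = -6692 - 11236 = -17928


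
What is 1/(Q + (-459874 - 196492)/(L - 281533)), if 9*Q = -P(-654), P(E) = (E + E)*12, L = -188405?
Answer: 234969/410114119 ≈ 0.00057294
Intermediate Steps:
P(E) = 24*E (P(E) = (2*E)*12 = 24*E)
Q = 1744 (Q = (-24*(-654))/9 = (-1*(-15696))/9 = (1/9)*15696 = 1744)
1/(Q + (-459874 - 196492)/(L - 281533)) = 1/(1744 + (-459874 - 196492)/(-188405 - 281533)) = 1/(1744 - 656366/(-469938)) = 1/(1744 - 656366*(-1/469938)) = 1/(1744 + 328183/234969) = 1/(410114119/234969) = 234969/410114119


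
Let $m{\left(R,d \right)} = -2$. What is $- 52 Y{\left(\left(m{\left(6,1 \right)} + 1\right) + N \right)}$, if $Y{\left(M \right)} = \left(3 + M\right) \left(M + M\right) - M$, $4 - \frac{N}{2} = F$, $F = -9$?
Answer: $-71500$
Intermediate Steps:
$N = 26$ ($N = 8 - -18 = 8 + 18 = 26$)
$Y{\left(M \right)} = - M + 2 M \left(3 + M\right)$ ($Y{\left(M \right)} = \left(3 + M\right) 2 M - M = 2 M \left(3 + M\right) - M = - M + 2 M \left(3 + M\right)$)
$- 52 Y{\left(\left(m{\left(6,1 \right)} + 1\right) + N \right)} = - 52 \left(\left(-2 + 1\right) + 26\right) \left(5 + 2 \left(\left(-2 + 1\right) + 26\right)\right) = - 52 \left(-1 + 26\right) \left(5 + 2 \left(-1 + 26\right)\right) = - 52 \cdot 25 \left(5 + 2 \cdot 25\right) = - 52 \cdot 25 \left(5 + 50\right) = - 52 \cdot 25 \cdot 55 = \left(-52\right) 1375 = -71500$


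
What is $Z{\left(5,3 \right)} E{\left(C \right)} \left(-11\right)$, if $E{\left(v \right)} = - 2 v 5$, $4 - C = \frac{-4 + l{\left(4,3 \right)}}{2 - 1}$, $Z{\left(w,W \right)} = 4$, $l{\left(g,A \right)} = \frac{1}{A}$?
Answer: $\frac{10120}{3} \approx 3373.3$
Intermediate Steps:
$C = \frac{23}{3}$ ($C = 4 - \frac{-4 + \frac{1}{3}}{2 - 1} = 4 - \frac{-4 + \frac{1}{3}}{1} = 4 - \left(- \frac{11}{3}\right) 1 = 4 - - \frac{11}{3} = 4 + \frac{11}{3} = \frac{23}{3} \approx 7.6667$)
$E{\left(v \right)} = - 10 v$
$Z{\left(5,3 \right)} E{\left(C \right)} \left(-11\right) = 4 \left(\left(-10\right) \frac{23}{3}\right) \left(-11\right) = 4 \left(- \frac{230}{3}\right) \left(-11\right) = \left(- \frac{920}{3}\right) \left(-11\right) = \frac{10120}{3}$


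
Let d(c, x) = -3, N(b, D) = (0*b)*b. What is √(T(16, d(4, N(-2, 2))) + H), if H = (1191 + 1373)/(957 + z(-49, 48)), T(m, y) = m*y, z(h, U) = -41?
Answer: I*√2370379/229 ≈ 6.7232*I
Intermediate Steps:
N(b, D) = 0 (N(b, D) = 0*b = 0)
H = 641/229 (H = (1191 + 1373)/(957 - 41) = 2564/916 = 2564*(1/916) = 641/229 ≈ 2.7991)
√(T(16, d(4, N(-2, 2))) + H) = √(16*(-3) + 641/229) = √(-48 + 641/229) = √(-10351/229) = I*√2370379/229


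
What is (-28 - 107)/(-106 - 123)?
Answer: 135/229 ≈ 0.58952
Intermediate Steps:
(-28 - 107)/(-106 - 123) = -135/(-229) = -135*(-1/229) = 135/229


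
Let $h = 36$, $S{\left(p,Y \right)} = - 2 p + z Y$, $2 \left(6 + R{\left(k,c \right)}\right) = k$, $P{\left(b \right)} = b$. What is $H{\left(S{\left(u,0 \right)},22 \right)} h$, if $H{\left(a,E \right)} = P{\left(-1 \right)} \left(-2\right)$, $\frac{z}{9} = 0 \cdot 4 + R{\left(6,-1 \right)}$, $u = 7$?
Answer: $72$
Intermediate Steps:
$R{\left(k,c \right)} = -6 + \frac{k}{2}$
$z = -27$ ($z = 9 \left(0 \cdot 4 + \left(-6 + \frac{1}{2} \cdot 6\right)\right) = 9 \left(0 + \left(-6 + 3\right)\right) = 9 \left(0 - 3\right) = 9 \left(-3\right) = -27$)
$S{\left(p,Y \right)} = - 27 Y - 2 p$ ($S{\left(p,Y \right)} = - 2 p - 27 Y = - 27 Y - 2 p$)
$H{\left(a,E \right)} = 2$ ($H{\left(a,E \right)} = \left(-1\right) \left(-2\right) = 2$)
$H{\left(S{\left(u,0 \right)},22 \right)} h = 2 \cdot 36 = 72$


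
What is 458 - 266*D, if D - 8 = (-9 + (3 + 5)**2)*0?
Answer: -1670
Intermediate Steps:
D = 8 (D = 8 + (-9 + (3 + 5)**2)*0 = 8 + (-9 + 8**2)*0 = 8 + (-9 + 64)*0 = 8 + 55*0 = 8 + 0 = 8)
458 - 266*D = 458 - 266*8 = 458 - 2128 = -1670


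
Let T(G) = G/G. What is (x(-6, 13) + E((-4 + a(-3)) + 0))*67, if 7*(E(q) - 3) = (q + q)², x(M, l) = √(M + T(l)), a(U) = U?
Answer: 2077 + 67*I*√5 ≈ 2077.0 + 149.82*I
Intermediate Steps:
T(G) = 1
x(M, l) = √(1 + M) (x(M, l) = √(M + 1) = √(1 + M))
E(q) = 3 + 4*q²/7 (E(q) = 3 + (q + q)²/7 = 3 + (2*q)²/7 = 3 + (4*q²)/7 = 3 + 4*q²/7)
(x(-6, 13) + E((-4 + a(-3)) + 0))*67 = (√(1 - 6) + (3 + 4*((-4 - 3) + 0)²/7))*67 = (√(-5) + (3 + 4*(-7 + 0)²/7))*67 = (I*√5 + (3 + (4/7)*(-7)²))*67 = (I*√5 + (3 + (4/7)*49))*67 = (I*√5 + (3 + 28))*67 = (I*√5 + 31)*67 = (31 + I*√5)*67 = 2077 + 67*I*√5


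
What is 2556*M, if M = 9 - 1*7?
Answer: 5112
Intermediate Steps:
M = 2 (M = 9 - 7 = 2)
2556*M = 2556*2 = 5112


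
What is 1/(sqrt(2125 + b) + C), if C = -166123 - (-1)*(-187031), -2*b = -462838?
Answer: -58859/20786252362 - sqrt(58386)/62358757086 ≈ -2.8355e-6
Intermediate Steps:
b = 231419 (b = -1/2*(-462838) = 231419)
C = -353154 (C = -166123 - 1*187031 = -166123 - 187031 = -353154)
1/(sqrt(2125 + b) + C) = 1/(sqrt(2125 + 231419) - 353154) = 1/(sqrt(233544) - 353154) = 1/(2*sqrt(58386) - 353154) = 1/(-353154 + 2*sqrt(58386))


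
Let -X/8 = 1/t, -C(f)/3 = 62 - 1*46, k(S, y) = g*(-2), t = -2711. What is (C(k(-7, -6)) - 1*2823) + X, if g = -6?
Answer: -7783273/2711 ≈ -2871.0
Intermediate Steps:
k(S, y) = 12 (k(S, y) = -6*(-2) = 12)
C(f) = -48 (C(f) = -3*(62 - 1*46) = -3*(62 - 46) = -3*16 = -48)
X = 8/2711 (X = -8/(-2711) = -8*(-1/2711) = 8/2711 ≈ 0.0029509)
(C(k(-7, -6)) - 1*2823) + X = (-48 - 1*2823) + 8/2711 = (-48 - 2823) + 8/2711 = -2871 + 8/2711 = -7783273/2711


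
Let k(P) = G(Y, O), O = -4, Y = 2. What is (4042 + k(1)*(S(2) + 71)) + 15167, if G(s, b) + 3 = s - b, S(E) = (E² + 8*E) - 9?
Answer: 19455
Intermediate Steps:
S(E) = -9 + E² + 8*E
G(s, b) = -3 + s - b (G(s, b) = -3 + (s - b) = -3 + s - b)
k(P) = 3 (k(P) = -3 + 2 - 1*(-4) = -3 + 2 + 4 = 3)
(4042 + k(1)*(S(2) + 71)) + 15167 = (4042 + 3*((-9 + 2² + 8*2) + 71)) + 15167 = (4042 + 3*((-9 + 4 + 16) + 71)) + 15167 = (4042 + 3*(11 + 71)) + 15167 = (4042 + 3*82) + 15167 = (4042 + 246) + 15167 = 4288 + 15167 = 19455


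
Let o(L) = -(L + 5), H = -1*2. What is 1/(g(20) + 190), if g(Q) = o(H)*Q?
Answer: 1/130 ≈ 0.0076923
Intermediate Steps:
H = -2
o(L) = -5 - L (o(L) = -(5 + L) = -5 - L)
g(Q) = -3*Q (g(Q) = (-5 - 1*(-2))*Q = (-5 + 2)*Q = -3*Q)
1/(g(20) + 190) = 1/(-3*20 + 190) = 1/(-60 + 190) = 1/130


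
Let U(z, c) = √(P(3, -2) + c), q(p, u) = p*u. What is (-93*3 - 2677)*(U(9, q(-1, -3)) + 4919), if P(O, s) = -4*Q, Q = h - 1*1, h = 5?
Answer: -14540564 - 2956*I*√13 ≈ -1.4541e+7 - 10658.0*I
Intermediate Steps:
Q = 4 (Q = 5 - 1*1 = 5 - 1 = 4)
P(O, s) = -16 (P(O, s) = -4*4 = -16)
U(z, c) = √(-16 + c)
(-93*3 - 2677)*(U(9, q(-1, -3)) + 4919) = (-93*3 - 2677)*(√(-16 - 1*(-3)) + 4919) = (-279 - 2677)*(√(-16 + 3) + 4919) = -2956*(√(-13) + 4919) = -2956*(I*√13 + 4919) = -2956*(4919 + I*√13) = -14540564 - 2956*I*√13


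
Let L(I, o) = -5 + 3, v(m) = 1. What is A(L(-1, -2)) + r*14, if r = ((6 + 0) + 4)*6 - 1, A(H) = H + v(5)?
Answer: 825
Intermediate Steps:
L(I, o) = -2
A(H) = 1 + H (A(H) = H + 1 = 1 + H)
r = 59 (r = (6 + 4)*6 - 1 = 10*6 - 1 = 60 - 1 = 59)
A(L(-1, -2)) + r*14 = (1 - 2) + 59*14 = -1 + 826 = 825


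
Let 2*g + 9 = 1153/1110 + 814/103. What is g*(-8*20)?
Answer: 53368/11433 ≈ 4.6679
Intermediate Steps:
g = -6671/228660 (g = -9/2 + (1153/1110 + 814/103)/2 = -9/2 + (½)*(1022299/114330) = -9/2 + 1022299/228660 = -6671/228660 ≈ -0.029174)
g*(-8*20) = -(-13342)*20/57165 = -6671/228660*(-160) = 53368/11433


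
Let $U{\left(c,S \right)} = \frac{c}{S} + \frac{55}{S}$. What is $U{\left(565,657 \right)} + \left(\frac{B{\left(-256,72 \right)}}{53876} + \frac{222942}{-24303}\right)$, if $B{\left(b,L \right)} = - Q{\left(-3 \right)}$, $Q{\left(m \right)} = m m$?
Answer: $- \frac{2359907105141}{286747305732} \approx -8.2299$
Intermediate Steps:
$Q{\left(m \right)} = m^{2}$
$B{\left(b,L \right)} = -9$ ($B{\left(b,L \right)} = - \left(-3\right)^{2} = \left(-1\right) 9 = -9$)
$U{\left(c,S \right)} = \frac{55}{S} + \frac{c}{S}$
$U{\left(565,657 \right)} + \left(\frac{B{\left(-256,72 \right)}}{53876} + \frac{222942}{-24303}\right) = \frac{55 + 565}{657} + \left(- \frac{9}{53876} + \frac{222942}{-24303}\right) = \frac{1}{657} \cdot 620 + \left(\left(-9\right) \frac{1}{53876} + 222942 \left(- \frac{1}{24303}\right)\right) = \frac{620}{657} - \frac{4003813973}{436449476} = - \frac{2359907105141}{286747305732}$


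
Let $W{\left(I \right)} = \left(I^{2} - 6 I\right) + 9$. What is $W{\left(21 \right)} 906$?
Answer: $293544$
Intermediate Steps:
$W{\left(I \right)} = 9 + I^{2} - 6 I$
$W{\left(21 \right)} 906 = \left(9 + 21^{2} - 126\right) 906 = \left(9 + 441 - 126\right) 906 = 324 \cdot 906 = 293544$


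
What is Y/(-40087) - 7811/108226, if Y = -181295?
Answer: 19307713113/4338455662 ≈ 4.4504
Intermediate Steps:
Y/(-40087) - 7811/108226 = -181295/(-40087) - 7811/108226 = -181295*(-1/40087) - 7811*1/108226 = 181295/40087 - 7811/108226 = 19307713113/4338455662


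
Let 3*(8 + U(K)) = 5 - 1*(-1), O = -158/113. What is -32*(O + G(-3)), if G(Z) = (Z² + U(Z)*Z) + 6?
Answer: -114272/113 ≈ -1011.3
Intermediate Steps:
O = -158/113 (O = -158*1/113 = -158/113 ≈ -1.3982)
U(K) = -6 (U(K) = -8 + (5 - 1*(-1))/3 = -8 + (5 + 1)/3 = -8 + (⅓)*6 = -8 + 2 = -6)
G(Z) = 6 + Z² - 6*Z (G(Z) = (Z² - 6*Z) + 6 = 6 + Z² - 6*Z)
-32*(O + G(-3)) = -32*(-158/113 + (6 + (-3)² - 6*(-3))) = -32*(-158/113 + (6 + 9 + 18)) = -32*(-158/113 + 33) = -32*3571/113 = -114272/113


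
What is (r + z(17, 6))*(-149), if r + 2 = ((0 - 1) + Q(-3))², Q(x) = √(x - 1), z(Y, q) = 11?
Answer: -894 + 596*I ≈ -894.0 + 596.0*I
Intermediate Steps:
Q(x) = √(-1 + x)
r = -2 + (-1 + 2*I)² (r = -2 + ((0 - 1) + √(-1 - 3))² = -2 + (-1 + √(-4))² = -2 + (-1 + 2*I)² ≈ -5.0 - 4.0*I)
(r + z(17, 6))*(-149) = ((-5 - 4*I) + 11)*(-149) = (6 - 4*I)*(-149) = -894 + 596*I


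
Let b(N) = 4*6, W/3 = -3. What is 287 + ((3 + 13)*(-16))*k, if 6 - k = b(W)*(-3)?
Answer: -19681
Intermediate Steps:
W = -9 (W = 3*(-3) = -9)
b(N) = 24
k = 78 (k = 6 - 24*(-3) = 6 - 1*(-72) = 6 + 72 = 78)
287 + ((3 + 13)*(-16))*k = 287 + ((3 + 13)*(-16))*78 = 287 + (16*(-16))*78 = 287 - 256*78 = 287 - 19968 = -19681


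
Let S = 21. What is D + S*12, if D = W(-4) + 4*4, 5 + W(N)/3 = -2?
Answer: 247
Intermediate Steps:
W(N) = -21 (W(N) = -15 + 3*(-2) = -15 - 6 = -21)
D = -5 (D = -21 + 4*4 = -21 + 16 = -5)
D + S*12 = -5 + 21*12 = -5 + 252 = 247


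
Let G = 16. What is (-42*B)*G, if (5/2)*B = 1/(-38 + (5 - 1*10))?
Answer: 1344/215 ≈ 6.2512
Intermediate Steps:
B = -2/215 (B = 2/(5*(-38 + (5 - 1*10))) = 2/(5*(-38 + (5 - 10))) = 2/(5*(-38 - 5)) = (2/5)/(-43) = (2/5)*(-1/43) = -2/215 ≈ -0.0093023)
(-42*B)*G = -42*(-2/215)*16 = (84/215)*16 = 1344/215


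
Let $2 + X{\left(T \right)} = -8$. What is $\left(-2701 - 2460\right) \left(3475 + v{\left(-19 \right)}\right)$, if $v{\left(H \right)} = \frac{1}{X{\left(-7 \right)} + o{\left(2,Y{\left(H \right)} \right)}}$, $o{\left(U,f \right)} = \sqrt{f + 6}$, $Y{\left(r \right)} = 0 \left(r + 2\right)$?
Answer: $- \frac{842894520}{47} + \frac{5161 \sqrt{6}}{94} \approx -1.7934 \cdot 10^{7}$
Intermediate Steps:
$Y{\left(r \right)} = 0$ ($Y{\left(r \right)} = 0 \left(2 + r\right) = 0$)
$X{\left(T \right)} = -10$ ($X{\left(T \right)} = -2 - 8 = -10$)
$o{\left(U,f \right)} = \sqrt{6 + f}$
$v{\left(H \right)} = \frac{1}{-10 + \sqrt{6}}$ ($v{\left(H \right)} = \frac{1}{-10 + \sqrt{6 + 0}} = \frac{1}{-10 + \sqrt{6}}$)
$\left(-2701 - 2460\right) \left(3475 + v{\left(-19 \right)}\right) = \left(-2701 - 2460\right) \left(3475 - \left(\frac{5}{47} + \frac{\sqrt{6}}{94}\right)\right) = - 5161 \left(\frac{163320}{47} - \frac{\sqrt{6}}{94}\right) = - \frac{842894520}{47} + \frac{5161 \sqrt{6}}{94}$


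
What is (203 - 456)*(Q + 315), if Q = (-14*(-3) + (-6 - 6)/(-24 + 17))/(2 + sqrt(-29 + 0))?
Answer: -562557/7 + 2346*I*sqrt(29)/7 ≈ -80365.0 + 1804.8*I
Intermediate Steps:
Q = 306/(7*(2 + I*sqrt(29))) (Q = (42 - 12/(-7))/(2 + sqrt(-29)) = (42 - 12*(-1/7))/(2 + I*sqrt(29)) = (42 + 12/7)/(2 + I*sqrt(29)) = 306/(7*(2 + I*sqrt(29))) ≈ 2.6493 - 7.1336*I)
(203 - 456)*(Q + 315) = (203 - 456)*((204/77 - 102*I*sqrt(29)/77) + 315) = -253*(24459/77 - 102*I*sqrt(29)/77) = -562557/7 + 2346*I*sqrt(29)/7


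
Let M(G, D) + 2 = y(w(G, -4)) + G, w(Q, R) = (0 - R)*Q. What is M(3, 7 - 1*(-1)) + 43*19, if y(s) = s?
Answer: 830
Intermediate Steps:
w(Q, R) = -Q*R (w(Q, R) = (-R)*Q = -Q*R)
M(G, D) = -2 + 5*G (M(G, D) = -2 + (-1*G*(-4) + G) = -2 + (4*G + G) = -2 + 5*G)
M(3, 7 - 1*(-1)) + 43*19 = (-2 + 5*3) + 43*19 = (-2 + 15) + 817 = 13 + 817 = 830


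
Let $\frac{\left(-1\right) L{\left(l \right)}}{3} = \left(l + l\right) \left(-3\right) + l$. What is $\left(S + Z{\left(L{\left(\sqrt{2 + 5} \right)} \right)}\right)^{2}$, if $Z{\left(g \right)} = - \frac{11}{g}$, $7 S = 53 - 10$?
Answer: $\frac{416872}{11025} - \frac{946 \sqrt{7}}{735} \approx 34.406$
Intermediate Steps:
$L{\left(l \right)} = 15 l$ ($L{\left(l \right)} = - 3 \left(\left(l + l\right) \left(-3\right) + l\right) = - 3 \left(2 l \left(-3\right) + l\right) = - 3 \left(- 6 l + l\right) = - 3 \left(- 5 l\right) = 15 l$)
$S = \frac{43}{7}$ ($S = \frac{53 - 10}{7} = \frac{1}{7} \cdot 43 = \frac{43}{7} \approx 6.1429$)
$\left(S + Z{\left(L{\left(\sqrt{2 + 5} \right)} \right)}\right)^{2} = \left(\frac{43}{7} - \frac{11}{15 \sqrt{2 + 5}}\right)^{2} = \left(\frac{43}{7} - \frac{11}{15 \sqrt{7}}\right)^{2} = \left(\frac{43}{7} - 11 \frac{\sqrt{7}}{105}\right)^{2} = \left(\frac{43}{7} - \frac{11 \sqrt{7}}{105}\right)^{2}$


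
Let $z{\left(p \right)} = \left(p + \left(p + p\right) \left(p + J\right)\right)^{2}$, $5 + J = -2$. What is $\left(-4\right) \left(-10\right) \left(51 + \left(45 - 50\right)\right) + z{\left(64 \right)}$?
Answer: $54171440$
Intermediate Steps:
$J = -7$ ($J = -5 - 2 = -7$)
$z{\left(p \right)} = \left(p + 2 p \left(-7 + p\right)\right)^{2}$ ($z{\left(p \right)} = \left(p + \left(p + p\right) \left(p - 7\right)\right)^{2} = \left(p + 2 p \left(-7 + p\right)\right)^{2}$)
$\left(-4\right) \left(-10\right) \left(51 + \left(45 - 50\right)\right) + z{\left(64 \right)} = \left(-4\right) \left(-10\right) \left(51 + \left(45 - 50\right)\right) + 64^{2} \left(-13 + 2 \cdot 64\right)^{2} = 40 \left(51 - 5\right) + 4096 \left(-13 + 128\right)^{2} = 40 \cdot 46 + 4096 \cdot 115^{2} = 1840 + 4096 \cdot 13225 = 1840 + 54169600 = 54171440$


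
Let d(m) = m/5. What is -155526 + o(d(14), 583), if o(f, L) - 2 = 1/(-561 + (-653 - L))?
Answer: -279476629/1797 ≈ -1.5552e+5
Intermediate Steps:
d(m) = m/5 (d(m) = m*(1/5) = m/5)
o(f, L) = 2 + 1/(-1214 - L) (o(f, L) = 2 + 1/(-561 + (-653 - L)) = 2 + 1/(-1214 - L))
-155526 + o(d(14), 583) = -155526 + (2427 + 2*583)/(1214 + 583) = -155526 + (2427 + 1166)/1797 = -155526 + (1/1797)*3593 = -155526 + 3593/1797 = -279476629/1797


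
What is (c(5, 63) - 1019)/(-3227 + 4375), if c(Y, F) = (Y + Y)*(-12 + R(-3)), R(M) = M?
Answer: -167/164 ≈ -1.0183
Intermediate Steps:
c(Y, F) = -30*Y (c(Y, F) = (Y + Y)*(-12 - 3) = (2*Y)*(-15) = -30*Y)
(c(5, 63) - 1019)/(-3227 + 4375) = (-30*5 - 1019)/(-3227 + 4375) = (-150 - 1019)/1148 = -1169*1/1148 = -167/164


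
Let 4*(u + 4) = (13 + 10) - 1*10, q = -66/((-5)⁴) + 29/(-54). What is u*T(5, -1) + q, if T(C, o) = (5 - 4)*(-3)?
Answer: 108497/67500 ≈ 1.6074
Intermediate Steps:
T(C, o) = -3 (T(C, o) = 1*(-3) = -3)
q = -21689/33750 (q = -66/625 + 29*(-1/54) = -66*1/625 - 29/54 = -66/625 - 29/54 = -21689/33750 ≈ -0.64264)
u = -¾ (u = -4 + ((13 + 10) - 1*10)/4 = -4 + (23 - 10)/4 = -4 + (¼)*13 = -4 + 13/4 = -¾ ≈ -0.75000)
u*T(5, -1) + q = -¾*(-3) - 21689/33750 = 9/4 - 21689/33750 = 108497/67500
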